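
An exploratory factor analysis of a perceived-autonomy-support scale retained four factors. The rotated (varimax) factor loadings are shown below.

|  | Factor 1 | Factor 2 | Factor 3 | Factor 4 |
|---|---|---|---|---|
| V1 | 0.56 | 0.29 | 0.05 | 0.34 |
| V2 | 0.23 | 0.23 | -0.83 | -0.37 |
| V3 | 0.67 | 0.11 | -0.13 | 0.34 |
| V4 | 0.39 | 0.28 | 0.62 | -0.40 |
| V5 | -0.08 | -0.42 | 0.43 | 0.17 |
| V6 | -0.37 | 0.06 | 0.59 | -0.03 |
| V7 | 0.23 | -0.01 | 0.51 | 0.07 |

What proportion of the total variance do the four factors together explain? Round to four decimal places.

SS loadings by factor: 1.1637, 0.4076, 1.8858, 0.5628; total = 4.0199.
Total variance with 7 standardized items is 7, so the solution explains 4.0199/7 = 0.5743.

0.5743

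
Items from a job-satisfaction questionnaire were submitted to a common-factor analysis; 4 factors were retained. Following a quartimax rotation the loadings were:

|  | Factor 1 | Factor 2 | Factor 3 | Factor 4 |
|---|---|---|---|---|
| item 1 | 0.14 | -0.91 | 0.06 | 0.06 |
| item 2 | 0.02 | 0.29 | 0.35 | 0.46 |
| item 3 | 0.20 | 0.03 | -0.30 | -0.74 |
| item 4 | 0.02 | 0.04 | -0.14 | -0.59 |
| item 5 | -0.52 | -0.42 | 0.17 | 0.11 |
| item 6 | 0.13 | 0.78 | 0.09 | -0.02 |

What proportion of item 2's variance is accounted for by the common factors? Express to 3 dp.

0.419

h² = 0.02² + 0.29² + 0.35² + 0.46² = 0.0004 + 0.0841 + 0.1225 + 0.2116 = 0.4186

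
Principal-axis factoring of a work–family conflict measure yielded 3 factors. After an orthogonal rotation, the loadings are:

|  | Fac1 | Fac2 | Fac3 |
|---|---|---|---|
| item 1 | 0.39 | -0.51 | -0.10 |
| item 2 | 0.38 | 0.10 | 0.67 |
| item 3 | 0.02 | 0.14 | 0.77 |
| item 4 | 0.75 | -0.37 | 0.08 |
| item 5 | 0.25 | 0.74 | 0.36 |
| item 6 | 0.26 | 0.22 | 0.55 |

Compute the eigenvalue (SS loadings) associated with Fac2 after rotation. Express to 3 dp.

1.023

SS loadings for Fac2 = (-0.51)² + 0.10² + 0.14² + (-0.37)² + 0.74² + 0.22² = 0.2601 + 0.0100 + 0.0196 + 0.1369 + 0.5476 + 0.0484 = 1.0226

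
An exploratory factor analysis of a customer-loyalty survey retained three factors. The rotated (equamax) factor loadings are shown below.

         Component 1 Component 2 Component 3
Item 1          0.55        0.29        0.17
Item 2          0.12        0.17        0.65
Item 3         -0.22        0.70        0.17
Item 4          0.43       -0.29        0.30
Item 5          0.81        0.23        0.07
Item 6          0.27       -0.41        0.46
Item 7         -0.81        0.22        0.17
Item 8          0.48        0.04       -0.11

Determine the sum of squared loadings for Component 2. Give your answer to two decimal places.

SS loadings for Component 2 = 0.29² + 0.17² + 0.70² + (-0.29)² + 0.23² + (-0.41)² + 0.22² + 0.04² = 0.0841 + 0.0289 + 0.4900 + 0.0841 + 0.0529 + 0.1681 + 0.0484 + 0.0016 = 0.9581

0.96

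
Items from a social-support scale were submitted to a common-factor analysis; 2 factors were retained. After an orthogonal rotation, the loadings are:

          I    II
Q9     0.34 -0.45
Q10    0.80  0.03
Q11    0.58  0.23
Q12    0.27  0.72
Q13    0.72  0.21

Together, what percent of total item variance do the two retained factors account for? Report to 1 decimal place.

50.0%

Communalities: 0.3181, 0.6409, 0.3893, 0.5913, 0.5625; Σh² = 2.5021.
Total variance with 5 standardized items is 5, so the solution explains 2.5021/5 = 0.5004 = 50.04%.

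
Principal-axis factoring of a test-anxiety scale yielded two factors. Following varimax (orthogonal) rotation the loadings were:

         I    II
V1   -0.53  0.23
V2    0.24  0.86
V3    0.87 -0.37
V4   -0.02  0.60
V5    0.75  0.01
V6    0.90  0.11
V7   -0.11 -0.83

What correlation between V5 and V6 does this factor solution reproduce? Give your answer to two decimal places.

0.68

r̂ = Σ λ_i·λ_j across factors = (0.75)(0.90) + (0.01)(0.11)
  = +0.6750 +0.0011 = 0.6761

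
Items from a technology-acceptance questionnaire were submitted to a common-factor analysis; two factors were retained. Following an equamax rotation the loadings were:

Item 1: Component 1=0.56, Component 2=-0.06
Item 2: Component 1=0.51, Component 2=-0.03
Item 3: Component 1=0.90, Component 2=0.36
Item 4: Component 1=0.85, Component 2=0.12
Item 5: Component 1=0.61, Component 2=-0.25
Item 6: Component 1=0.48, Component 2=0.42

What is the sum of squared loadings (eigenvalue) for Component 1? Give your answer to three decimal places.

2.709

SS loadings for Component 1 = 0.56² + 0.51² + 0.90² + 0.85² + 0.61² + 0.48² = 0.3136 + 0.2601 + 0.8100 + 0.7225 + 0.3721 + 0.2304 = 2.7087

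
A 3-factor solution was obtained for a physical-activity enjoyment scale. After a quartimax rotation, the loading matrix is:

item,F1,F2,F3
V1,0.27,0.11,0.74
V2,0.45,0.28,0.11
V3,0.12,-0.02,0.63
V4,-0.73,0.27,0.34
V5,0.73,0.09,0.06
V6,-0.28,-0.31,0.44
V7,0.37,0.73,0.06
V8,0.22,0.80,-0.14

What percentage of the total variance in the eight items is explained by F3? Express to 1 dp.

16.2%

SS loadings for F3 = 0.74² + 0.11² + 0.63² + 0.34² + 0.06² + 0.44² + 0.06² + (-0.14)² = 1.2926
With 8 standardized items, total variance = 8. Proportion = 1.2926/8 = 0.1616 → 16.16%.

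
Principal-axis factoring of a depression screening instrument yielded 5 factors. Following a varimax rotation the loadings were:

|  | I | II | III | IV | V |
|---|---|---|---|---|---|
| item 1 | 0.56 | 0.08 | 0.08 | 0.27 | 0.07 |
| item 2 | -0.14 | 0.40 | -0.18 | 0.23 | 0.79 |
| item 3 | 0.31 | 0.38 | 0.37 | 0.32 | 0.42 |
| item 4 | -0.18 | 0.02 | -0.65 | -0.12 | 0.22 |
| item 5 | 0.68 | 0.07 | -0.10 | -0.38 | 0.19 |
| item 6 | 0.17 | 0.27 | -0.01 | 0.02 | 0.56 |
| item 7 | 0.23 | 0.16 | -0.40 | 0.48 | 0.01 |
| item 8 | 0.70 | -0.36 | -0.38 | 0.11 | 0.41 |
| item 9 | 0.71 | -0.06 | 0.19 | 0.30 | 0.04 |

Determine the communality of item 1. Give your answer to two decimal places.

0.40

h² = 0.56² + 0.08² + 0.08² + 0.27² + 0.07² = 0.3136 + 0.0064 + 0.0064 + 0.0729 + 0.0049 = 0.4042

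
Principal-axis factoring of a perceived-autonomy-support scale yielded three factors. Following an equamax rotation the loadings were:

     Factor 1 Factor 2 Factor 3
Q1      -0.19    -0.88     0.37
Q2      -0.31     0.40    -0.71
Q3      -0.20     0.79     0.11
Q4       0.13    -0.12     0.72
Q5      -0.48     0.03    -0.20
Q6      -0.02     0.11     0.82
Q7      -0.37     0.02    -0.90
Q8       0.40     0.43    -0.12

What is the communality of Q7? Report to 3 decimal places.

h² = (-0.37)² + 0.02² + (-0.90)² = 0.1369 + 0.0004 + 0.8100 = 0.9473

0.947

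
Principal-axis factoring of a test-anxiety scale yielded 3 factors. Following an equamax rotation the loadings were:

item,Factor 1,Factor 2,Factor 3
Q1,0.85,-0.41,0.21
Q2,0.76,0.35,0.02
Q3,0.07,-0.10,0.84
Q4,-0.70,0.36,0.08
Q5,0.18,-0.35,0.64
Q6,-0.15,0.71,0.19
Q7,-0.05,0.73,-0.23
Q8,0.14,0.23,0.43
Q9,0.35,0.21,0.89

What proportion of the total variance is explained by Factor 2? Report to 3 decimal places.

0.187

SS loadings for Factor 2 = (-0.41)² + 0.35² + (-0.10)² + 0.36² + (-0.35)² + 0.71² + 0.73² + 0.23² + 0.21² = 1.6867
Proportion of variance = 1.6867 / 9 = 0.1874.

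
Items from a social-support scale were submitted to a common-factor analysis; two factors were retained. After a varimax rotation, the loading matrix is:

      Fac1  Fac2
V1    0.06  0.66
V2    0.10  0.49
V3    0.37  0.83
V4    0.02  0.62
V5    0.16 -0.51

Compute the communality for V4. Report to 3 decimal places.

0.385

h² = 0.02² + 0.62² = 0.0004 + 0.3844 = 0.3848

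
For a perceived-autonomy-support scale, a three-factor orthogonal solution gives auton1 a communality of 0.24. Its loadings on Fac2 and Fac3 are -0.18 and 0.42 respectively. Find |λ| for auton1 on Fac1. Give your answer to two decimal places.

Under orthogonal rotation h² = Σλ², so λ_Fac1² = h² − (0.2088) = 0.24 − 0.2088 = 0.0312.
|λ| = √0.0312 = 0.1766.

0.18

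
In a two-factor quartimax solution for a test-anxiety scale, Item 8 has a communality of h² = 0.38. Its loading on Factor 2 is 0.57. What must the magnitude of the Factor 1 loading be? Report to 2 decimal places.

Under orthogonal rotation h² = Σλ², so λ_Factor 1² = h² − (0.3249) = 0.38 − 0.3249 = 0.0551.
|λ| = √0.0551 = 0.2347.

0.23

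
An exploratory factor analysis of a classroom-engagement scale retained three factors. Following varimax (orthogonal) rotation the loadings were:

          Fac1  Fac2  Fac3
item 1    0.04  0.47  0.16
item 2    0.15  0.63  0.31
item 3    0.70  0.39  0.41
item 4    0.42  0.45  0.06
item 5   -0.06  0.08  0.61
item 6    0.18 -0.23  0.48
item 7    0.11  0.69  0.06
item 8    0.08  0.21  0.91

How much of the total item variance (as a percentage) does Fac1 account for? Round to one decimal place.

SS loadings for Fac1 = 0.04² + 0.15² + 0.70² + 0.42² + (-0.06)² + 0.18² + 0.11² + 0.08² = 0.7450
With 8 standardized items, total variance = 8. Proportion = 0.7450/8 = 0.0931 → 9.31%.

9.3%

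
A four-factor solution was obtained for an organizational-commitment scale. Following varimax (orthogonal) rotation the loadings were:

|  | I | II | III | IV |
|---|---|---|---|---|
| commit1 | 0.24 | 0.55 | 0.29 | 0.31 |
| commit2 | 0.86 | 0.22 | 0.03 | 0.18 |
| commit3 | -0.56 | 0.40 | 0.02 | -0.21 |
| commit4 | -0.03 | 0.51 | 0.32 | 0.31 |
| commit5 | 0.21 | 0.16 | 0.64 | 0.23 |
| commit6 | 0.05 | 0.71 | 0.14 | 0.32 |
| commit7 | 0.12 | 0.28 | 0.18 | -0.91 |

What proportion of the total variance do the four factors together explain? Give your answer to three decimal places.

0.636

Communalities: 0.5403, 0.8213, 0.5181, 0.4595, 0.5322, 0.6286, 0.9533; Σh² = 4.4533.
Total variance with 7 standardized items is 7, so the solution explains 4.4533/7 = 0.6362.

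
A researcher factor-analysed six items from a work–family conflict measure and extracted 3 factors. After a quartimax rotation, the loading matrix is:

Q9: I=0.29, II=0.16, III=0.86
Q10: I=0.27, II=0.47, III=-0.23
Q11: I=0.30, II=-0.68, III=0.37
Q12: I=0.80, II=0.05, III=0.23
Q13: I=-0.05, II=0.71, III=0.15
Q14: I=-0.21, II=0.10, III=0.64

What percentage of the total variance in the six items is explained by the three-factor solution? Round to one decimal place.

Communalities: 0.8493, 0.3467, 0.6893, 0.6954, 0.5291, 0.4637; Σh² = 3.5735.
Total variance with 6 standardized items is 6, so the solution explains 3.5735/6 = 0.5956 = 59.56%.

59.6%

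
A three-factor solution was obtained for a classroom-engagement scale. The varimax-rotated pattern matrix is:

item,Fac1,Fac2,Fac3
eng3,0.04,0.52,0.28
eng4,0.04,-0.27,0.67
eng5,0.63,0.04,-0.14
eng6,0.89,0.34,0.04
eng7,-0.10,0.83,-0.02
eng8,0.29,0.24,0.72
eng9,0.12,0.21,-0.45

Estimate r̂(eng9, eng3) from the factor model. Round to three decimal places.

r̂ = Σ λ_i·λ_j across factors = (0.12)(0.04) + (0.21)(0.52) + (-0.45)(0.28)
  = +0.0048 +0.1092 -0.1260 = -0.0120

-0.012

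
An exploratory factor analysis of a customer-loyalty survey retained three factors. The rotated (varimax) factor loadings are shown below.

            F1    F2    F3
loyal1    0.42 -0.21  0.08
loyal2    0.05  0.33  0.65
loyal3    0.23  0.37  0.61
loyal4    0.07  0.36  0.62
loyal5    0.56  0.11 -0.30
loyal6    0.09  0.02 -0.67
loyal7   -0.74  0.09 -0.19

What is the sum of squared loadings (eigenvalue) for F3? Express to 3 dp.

SS loadings for F3 = 0.08² + 0.65² + 0.61² + 0.62² + (-0.30)² + (-0.67)² + (-0.19)² = 0.0064 + 0.4225 + 0.3721 + 0.3844 + 0.0900 + 0.4489 + 0.0361 = 1.7604

1.760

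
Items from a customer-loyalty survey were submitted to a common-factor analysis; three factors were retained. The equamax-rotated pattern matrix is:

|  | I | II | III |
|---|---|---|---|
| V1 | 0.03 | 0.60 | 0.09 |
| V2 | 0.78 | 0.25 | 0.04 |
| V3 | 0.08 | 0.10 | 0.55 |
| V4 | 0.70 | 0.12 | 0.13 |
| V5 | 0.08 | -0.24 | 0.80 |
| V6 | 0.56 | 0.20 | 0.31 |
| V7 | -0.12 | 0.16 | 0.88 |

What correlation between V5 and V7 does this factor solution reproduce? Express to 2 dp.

0.66

r̂ = Σ λ_i·λ_j across factors = (0.08)(-0.12) + (-0.24)(0.16) + (0.80)(0.88)
  = -0.0096 -0.0384 +0.7040 = 0.6560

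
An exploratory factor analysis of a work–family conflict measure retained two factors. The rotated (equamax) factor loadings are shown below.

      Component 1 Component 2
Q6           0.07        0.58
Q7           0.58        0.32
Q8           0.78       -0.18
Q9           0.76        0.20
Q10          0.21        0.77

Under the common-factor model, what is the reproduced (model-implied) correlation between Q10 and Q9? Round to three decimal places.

r̂ = Σ λ_i·λ_j across factors = (0.21)(0.76) + (0.77)(0.20)
  = +0.1596 +0.1540 = 0.3136

0.314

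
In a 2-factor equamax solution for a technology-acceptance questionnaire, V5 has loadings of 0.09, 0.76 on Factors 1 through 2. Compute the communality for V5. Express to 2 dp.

0.59

h² = 0.09² + 0.76² = 0.0081 + 0.5776 = 0.5857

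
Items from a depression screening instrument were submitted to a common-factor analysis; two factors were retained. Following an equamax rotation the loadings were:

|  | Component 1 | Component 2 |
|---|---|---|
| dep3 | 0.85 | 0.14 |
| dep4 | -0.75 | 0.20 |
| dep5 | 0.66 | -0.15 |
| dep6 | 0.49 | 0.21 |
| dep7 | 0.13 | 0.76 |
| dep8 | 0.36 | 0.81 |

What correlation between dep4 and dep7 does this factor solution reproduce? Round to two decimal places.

0.05

r̂ = Σ λ_i·λ_j across factors = (-0.75)(0.13) + (0.20)(0.76)
  = -0.0975 +0.1520 = 0.0545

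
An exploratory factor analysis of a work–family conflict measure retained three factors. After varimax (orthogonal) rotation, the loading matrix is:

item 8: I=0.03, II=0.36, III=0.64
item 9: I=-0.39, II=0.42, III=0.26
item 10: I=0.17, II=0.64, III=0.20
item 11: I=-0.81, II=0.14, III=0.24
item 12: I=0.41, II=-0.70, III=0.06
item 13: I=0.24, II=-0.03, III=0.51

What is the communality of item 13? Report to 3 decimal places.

h² = 0.24² + (-0.03)² + 0.51² = 0.0576 + 0.0009 + 0.2601 = 0.3186

0.319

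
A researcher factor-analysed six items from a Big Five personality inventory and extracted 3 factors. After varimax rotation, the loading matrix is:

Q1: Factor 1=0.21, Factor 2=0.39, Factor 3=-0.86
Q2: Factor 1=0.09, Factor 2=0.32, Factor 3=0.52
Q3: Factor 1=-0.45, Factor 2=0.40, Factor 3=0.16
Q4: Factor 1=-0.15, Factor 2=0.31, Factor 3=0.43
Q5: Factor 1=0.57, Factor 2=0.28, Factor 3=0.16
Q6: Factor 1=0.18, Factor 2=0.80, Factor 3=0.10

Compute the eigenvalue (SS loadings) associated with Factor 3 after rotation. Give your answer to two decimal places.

SS loadings for Factor 3 = (-0.86)² + 0.52² + 0.16² + 0.43² + 0.16² + 0.10² = 0.7396 + 0.2704 + 0.0256 + 0.1849 + 0.0256 + 0.0100 = 1.2561

1.26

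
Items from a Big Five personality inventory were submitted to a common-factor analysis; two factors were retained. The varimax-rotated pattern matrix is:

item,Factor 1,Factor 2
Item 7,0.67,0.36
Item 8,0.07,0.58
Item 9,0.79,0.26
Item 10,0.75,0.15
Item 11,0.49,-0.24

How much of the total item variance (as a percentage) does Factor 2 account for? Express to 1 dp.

SS loadings for Factor 2 = 0.36² + 0.58² + 0.26² + 0.15² + (-0.24)² = 0.6137
With 5 standardized items, total variance = 5. Proportion = 0.6137/5 = 0.1227 → 12.27%.

12.3%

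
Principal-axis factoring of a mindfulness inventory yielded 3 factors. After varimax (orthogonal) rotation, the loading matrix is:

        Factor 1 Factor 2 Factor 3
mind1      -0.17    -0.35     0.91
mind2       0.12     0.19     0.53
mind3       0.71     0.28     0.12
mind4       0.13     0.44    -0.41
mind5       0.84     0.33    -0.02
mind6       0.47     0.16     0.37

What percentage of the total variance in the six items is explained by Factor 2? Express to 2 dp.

9.42%

SS loadings for Factor 2 = (-0.35)² + 0.19² + 0.28² + 0.44² + 0.33² + 0.16² = 0.5651
With 6 standardized items, total variance = 6. Proportion = 0.5651/6 = 0.0942 → 9.42%.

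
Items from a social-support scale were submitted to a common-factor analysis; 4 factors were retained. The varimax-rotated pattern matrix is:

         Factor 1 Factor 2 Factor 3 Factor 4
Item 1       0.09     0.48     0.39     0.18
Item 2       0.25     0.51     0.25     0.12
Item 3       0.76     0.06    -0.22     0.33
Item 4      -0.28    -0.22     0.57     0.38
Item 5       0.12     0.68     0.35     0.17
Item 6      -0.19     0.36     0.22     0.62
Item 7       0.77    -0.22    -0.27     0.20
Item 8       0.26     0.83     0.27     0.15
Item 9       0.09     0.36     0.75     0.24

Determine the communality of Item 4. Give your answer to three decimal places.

0.596

h² = (-0.28)² + (-0.22)² + 0.57² + 0.38² = 0.0784 + 0.0484 + 0.3249 + 0.1444 = 0.5961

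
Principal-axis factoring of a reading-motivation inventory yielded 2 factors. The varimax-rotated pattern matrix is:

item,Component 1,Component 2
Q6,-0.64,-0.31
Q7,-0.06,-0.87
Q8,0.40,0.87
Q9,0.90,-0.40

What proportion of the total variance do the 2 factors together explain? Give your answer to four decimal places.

Communalities: 0.5057, 0.7605, 0.9169, 0.9700; Σh² = 3.1531.
Total variance with 4 standardized items is 4, so the solution explains 3.1531/4 = 0.7883.

0.7883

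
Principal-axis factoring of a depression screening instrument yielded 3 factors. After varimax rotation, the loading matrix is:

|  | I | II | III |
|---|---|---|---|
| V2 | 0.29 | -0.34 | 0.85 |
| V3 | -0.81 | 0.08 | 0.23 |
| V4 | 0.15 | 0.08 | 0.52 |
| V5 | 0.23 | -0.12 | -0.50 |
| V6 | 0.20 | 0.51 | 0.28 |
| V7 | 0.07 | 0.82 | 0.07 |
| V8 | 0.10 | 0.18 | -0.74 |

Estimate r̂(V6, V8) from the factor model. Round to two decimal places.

r̂ = Σ λ_i·λ_j across factors = (0.20)(0.10) + (0.51)(0.18) + (0.28)(-0.74)
  = +0.0200 +0.0918 -0.2072 = -0.0954

-0.10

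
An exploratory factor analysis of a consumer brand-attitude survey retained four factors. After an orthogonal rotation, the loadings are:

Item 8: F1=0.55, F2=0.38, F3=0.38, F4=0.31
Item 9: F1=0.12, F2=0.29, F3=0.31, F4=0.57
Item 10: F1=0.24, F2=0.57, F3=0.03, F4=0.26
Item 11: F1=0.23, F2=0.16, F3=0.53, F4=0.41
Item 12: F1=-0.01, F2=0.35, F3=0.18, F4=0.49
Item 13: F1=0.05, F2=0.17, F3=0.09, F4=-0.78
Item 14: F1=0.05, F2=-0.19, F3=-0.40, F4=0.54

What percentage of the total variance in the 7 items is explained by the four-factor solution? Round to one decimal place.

Communalities: 0.6874, 0.5195, 0.4510, 0.5275, 0.3951, 0.6479, 0.4902; Σh² = 3.7186.
Total variance with 7 standardized items is 7, so the solution explains 3.7186/7 = 0.5312 = 53.12%.

53.1%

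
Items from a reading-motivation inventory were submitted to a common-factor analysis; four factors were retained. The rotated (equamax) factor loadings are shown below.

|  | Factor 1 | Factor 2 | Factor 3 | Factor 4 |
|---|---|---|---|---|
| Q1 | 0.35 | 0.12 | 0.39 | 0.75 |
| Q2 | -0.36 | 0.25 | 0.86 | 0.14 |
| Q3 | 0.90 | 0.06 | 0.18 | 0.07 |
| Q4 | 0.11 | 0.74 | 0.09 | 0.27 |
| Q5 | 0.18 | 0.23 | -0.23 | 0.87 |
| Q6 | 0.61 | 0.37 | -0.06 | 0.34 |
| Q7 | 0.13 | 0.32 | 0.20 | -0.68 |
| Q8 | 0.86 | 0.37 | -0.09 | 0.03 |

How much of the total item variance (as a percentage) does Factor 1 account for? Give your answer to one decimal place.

SS loadings for Factor 1 = 0.35² + (-0.36)² + 0.90² + 0.11² + 0.18² + 0.61² + 0.13² + 0.86² = 2.2352
With 8 standardized items, total variance = 8. Proportion = 2.2352/8 = 0.2794 → 27.94%.

27.9%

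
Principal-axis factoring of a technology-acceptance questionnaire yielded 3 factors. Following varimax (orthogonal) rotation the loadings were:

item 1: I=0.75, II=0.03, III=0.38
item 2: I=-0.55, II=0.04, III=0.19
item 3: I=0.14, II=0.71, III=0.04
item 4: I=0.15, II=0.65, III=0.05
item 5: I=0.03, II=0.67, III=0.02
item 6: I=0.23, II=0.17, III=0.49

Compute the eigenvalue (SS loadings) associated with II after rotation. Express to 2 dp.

1.41

SS loadings for II = 0.03² + 0.04² + 0.71² + 0.65² + 0.67² + 0.17² = 0.0009 + 0.0016 + 0.5041 + 0.4225 + 0.4489 + 0.0289 = 1.4069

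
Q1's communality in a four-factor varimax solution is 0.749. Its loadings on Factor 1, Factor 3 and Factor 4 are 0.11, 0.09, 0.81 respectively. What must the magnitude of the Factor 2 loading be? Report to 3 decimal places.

Under orthogonal rotation h² = Σλ², so λ_Factor 2² = h² − (0.6763) = 0.749 − 0.6763 = 0.0727.
|λ| = √0.0727 = 0.2696.

0.270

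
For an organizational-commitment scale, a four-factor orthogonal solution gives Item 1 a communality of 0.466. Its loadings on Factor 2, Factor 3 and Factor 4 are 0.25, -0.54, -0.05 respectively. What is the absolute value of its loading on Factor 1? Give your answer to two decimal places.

0.33

Under orthogonal rotation h² = Σλ², so λ_Factor 1² = h² − (0.3566) = 0.466 − 0.3566 = 0.1094.
|λ| = √0.1094 = 0.3308.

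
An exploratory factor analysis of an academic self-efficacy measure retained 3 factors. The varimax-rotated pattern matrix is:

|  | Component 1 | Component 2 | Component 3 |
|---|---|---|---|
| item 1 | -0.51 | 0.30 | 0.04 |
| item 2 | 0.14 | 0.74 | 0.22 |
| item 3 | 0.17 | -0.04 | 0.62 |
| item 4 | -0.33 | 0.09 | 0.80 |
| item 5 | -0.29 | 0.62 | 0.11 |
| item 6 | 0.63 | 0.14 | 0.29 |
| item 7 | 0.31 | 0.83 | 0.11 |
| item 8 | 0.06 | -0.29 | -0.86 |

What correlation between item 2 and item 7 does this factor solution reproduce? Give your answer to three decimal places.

0.682

r̂ = Σ λ_i·λ_j across factors = (0.14)(0.31) + (0.74)(0.83) + (0.22)(0.11)
  = +0.0434 +0.6142 +0.0242 = 0.6818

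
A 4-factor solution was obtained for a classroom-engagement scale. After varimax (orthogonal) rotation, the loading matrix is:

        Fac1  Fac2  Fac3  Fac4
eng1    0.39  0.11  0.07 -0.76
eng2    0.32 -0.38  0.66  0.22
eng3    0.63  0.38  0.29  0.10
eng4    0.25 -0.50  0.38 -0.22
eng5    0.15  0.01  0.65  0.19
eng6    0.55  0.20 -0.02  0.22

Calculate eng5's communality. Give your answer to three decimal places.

h² = 0.15² + 0.01² + 0.65² + 0.19² = 0.0225 + 0.0001 + 0.4225 + 0.0361 = 0.4812

0.481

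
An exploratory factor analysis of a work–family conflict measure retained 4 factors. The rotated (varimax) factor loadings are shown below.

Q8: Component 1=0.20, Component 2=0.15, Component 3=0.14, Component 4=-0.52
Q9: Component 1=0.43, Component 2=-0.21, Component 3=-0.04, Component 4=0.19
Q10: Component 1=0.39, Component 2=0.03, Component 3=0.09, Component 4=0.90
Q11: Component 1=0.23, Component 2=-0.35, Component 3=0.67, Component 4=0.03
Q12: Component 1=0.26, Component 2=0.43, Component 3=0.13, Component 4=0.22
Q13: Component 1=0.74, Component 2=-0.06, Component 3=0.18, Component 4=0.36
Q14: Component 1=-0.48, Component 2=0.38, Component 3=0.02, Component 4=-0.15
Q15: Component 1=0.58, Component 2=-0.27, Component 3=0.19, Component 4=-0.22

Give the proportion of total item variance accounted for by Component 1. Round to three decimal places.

0.201

SS loadings for Component 1 = 0.20² + 0.43² + 0.39² + 0.23² + 0.26² + 0.74² + (-0.48)² + 0.58² = 1.6119
Proportion of variance = 1.6119 / 8 = 0.2015.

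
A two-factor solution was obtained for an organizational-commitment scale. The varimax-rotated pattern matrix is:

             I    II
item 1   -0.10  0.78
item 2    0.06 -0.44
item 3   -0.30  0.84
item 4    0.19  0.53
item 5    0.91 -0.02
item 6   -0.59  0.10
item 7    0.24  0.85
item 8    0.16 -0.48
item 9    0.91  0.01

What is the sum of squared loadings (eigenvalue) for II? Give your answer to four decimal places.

2.7519

SS loadings for II = 0.78² + (-0.44)² + 0.84² + 0.53² + (-0.02)² + 0.10² + 0.85² + (-0.48)² + 0.01² = 0.6084 + 0.1936 + 0.7056 + 0.2809 + 0.0004 + 0.0100 + 0.7225 + 0.2304 + 0.0001 = 2.7519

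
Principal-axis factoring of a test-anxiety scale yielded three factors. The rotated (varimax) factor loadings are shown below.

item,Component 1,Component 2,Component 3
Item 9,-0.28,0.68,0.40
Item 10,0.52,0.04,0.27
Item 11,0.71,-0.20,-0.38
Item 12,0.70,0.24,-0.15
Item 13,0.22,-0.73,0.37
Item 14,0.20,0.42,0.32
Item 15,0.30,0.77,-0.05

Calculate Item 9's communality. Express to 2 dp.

h² = (-0.28)² + 0.68² + 0.40² = 0.0784 + 0.4624 + 0.1600 = 0.7008

0.70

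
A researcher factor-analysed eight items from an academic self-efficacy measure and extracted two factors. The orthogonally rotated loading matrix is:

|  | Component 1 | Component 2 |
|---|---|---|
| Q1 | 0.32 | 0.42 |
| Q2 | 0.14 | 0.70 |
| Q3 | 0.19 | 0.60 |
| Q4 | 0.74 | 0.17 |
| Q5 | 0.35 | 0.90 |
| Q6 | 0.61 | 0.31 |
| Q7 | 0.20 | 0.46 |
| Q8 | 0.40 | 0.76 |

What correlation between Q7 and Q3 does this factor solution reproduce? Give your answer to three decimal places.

0.314

r̂ = Σ λ_i·λ_j across factors = (0.20)(0.19) + (0.46)(0.60)
  = +0.0380 +0.2760 = 0.3140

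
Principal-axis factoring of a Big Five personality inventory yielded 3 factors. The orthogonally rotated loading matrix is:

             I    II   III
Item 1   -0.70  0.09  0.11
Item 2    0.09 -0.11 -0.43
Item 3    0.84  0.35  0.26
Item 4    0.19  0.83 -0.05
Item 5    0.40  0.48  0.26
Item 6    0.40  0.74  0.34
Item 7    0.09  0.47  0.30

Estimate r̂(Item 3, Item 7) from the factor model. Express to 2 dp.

r̂ = Σ λ_i·λ_j across factors = (0.84)(0.09) + (0.35)(0.47) + (0.26)(0.30)
  = +0.0756 +0.1645 +0.0780 = 0.3181

0.32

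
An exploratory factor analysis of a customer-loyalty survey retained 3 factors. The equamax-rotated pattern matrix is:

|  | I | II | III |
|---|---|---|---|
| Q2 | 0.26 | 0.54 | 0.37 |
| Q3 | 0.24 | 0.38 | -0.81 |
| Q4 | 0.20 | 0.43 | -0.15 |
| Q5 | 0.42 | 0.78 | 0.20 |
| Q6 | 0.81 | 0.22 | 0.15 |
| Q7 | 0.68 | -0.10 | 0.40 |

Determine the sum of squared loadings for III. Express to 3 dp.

1.038

SS loadings for III = 0.37² + (-0.81)² + (-0.15)² + 0.20² + 0.15² + 0.40² = 0.1369 + 0.6561 + 0.0225 + 0.0400 + 0.0225 + 0.1600 = 1.0380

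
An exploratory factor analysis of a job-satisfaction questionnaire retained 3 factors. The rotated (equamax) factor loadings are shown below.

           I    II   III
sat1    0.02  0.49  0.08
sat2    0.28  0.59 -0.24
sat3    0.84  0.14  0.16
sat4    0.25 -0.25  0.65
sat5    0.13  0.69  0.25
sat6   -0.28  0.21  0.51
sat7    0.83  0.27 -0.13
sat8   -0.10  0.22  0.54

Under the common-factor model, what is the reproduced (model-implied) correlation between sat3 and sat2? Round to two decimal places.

r̂ = Σ λ_i·λ_j across factors = (0.84)(0.28) + (0.14)(0.59) + (0.16)(-0.24)
  = +0.2352 +0.0826 -0.0384 = 0.2794

0.28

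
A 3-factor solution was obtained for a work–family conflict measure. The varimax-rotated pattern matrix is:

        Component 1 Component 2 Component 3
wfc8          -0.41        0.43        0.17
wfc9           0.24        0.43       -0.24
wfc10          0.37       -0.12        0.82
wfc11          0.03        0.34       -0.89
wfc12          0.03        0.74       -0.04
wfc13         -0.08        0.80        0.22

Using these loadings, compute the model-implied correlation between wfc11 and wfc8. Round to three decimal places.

r̂ = Σ λ_i·λ_j across factors = (0.03)(-0.41) + (0.34)(0.43) + (-0.89)(0.17)
  = -0.0123 +0.1462 -0.1513 = -0.0174

-0.017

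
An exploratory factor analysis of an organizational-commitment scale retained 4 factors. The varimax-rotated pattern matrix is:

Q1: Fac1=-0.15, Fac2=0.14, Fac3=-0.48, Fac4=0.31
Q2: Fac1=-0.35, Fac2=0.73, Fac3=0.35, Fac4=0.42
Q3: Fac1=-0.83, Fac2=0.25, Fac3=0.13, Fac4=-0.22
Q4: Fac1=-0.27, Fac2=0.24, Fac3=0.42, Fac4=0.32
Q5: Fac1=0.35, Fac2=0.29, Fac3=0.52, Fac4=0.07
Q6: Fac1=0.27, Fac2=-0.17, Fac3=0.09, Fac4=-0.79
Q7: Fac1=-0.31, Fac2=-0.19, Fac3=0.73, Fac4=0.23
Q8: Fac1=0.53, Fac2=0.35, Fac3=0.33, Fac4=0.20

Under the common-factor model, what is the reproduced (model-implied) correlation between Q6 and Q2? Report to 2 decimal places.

-0.52

r̂ = Σ λ_i·λ_j across factors = (0.27)(-0.35) + (-0.17)(0.73) + (0.09)(0.35) + (-0.79)(0.42)
  = -0.0945 -0.1241 +0.0315 -0.3318 = -0.5189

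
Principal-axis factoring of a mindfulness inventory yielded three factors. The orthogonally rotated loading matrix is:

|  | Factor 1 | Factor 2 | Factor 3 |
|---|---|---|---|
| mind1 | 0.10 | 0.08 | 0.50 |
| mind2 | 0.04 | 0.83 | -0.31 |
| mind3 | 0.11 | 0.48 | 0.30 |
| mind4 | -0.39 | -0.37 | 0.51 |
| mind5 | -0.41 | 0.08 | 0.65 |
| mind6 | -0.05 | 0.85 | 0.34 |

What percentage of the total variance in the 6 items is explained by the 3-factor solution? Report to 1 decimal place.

56.2%

Communalities: 0.2664, 0.7866, 0.3325, 0.5491, 0.5970, 0.8406; Σh² = 3.3722.
Total variance with 6 standardized items is 6, so the solution explains 3.3722/6 = 0.5620 = 56.20%.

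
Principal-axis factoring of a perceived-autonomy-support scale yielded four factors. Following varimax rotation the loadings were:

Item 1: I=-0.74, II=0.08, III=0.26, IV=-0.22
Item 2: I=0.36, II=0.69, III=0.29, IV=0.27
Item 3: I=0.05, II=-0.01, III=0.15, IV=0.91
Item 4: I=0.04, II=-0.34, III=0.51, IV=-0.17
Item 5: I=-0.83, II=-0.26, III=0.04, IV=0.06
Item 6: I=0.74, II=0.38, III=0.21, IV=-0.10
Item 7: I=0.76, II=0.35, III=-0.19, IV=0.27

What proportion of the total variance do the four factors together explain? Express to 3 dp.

0.716

Communalities: 0.6700, 0.7627, 0.8532, 0.4062, 0.7617, 0.7461, 0.8091; Σh² = 5.0090.
Total variance with 7 standardized items is 7, so the solution explains 5.0090/7 = 0.7156.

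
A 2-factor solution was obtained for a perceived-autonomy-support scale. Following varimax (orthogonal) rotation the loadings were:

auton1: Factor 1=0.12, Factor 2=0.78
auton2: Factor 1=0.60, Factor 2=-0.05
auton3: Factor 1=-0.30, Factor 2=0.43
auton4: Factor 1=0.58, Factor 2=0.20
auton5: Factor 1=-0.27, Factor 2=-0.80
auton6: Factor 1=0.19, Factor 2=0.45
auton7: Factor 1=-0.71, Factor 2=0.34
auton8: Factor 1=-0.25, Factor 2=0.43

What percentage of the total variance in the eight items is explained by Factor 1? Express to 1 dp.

SS loadings for Factor 1 = 0.12² + 0.60² + (-0.30)² + 0.58² + (-0.27)² + 0.19² + (-0.71)² + (-0.25)² = 1.4764
With 8 standardized items, total variance = 8. Proportion = 1.4764/8 = 0.1845 → 18.45%.

18.5%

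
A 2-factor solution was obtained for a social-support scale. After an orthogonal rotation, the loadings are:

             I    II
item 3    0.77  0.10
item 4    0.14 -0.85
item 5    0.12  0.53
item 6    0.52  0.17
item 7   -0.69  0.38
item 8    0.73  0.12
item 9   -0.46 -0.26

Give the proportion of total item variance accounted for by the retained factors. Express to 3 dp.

0.484

Communalities: 0.6029, 0.7421, 0.2953, 0.2993, 0.6205, 0.5473, 0.2792; Σh² = 3.3866.
Total variance with 7 standardized items is 7, so the solution explains 3.3866/7 = 0.4838.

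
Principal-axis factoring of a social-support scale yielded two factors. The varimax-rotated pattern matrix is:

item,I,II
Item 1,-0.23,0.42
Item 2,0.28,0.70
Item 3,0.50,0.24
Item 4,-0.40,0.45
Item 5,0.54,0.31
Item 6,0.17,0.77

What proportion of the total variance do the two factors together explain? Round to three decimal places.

SS loadings by factor: 0.8618, 1.6155; total = 2.4773.
Total variance with 6 standardized items is 6, so the solution explains 2.4773/6 = 0.4129.

0.413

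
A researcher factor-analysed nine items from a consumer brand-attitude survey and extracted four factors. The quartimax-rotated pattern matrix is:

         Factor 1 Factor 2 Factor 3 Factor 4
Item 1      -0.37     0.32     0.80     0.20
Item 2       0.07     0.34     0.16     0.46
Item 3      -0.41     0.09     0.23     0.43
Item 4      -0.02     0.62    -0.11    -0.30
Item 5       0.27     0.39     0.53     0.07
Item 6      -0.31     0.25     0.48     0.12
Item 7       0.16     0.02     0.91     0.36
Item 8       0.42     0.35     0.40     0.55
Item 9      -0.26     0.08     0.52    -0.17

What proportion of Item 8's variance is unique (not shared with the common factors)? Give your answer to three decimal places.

0.239

h² = 0.42² + 0.35² + 0.40² + 0.55² = 0.1764 + 0.1225 + 0.1600 + 0.3025 = 0.7614
Uniqueness u² = 1 − h² = 1 − 0.7614 = 0.2386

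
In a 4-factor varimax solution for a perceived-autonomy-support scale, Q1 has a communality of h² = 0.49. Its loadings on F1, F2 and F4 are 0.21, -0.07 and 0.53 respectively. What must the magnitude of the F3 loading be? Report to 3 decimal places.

0.400

Under orthogonal rotation h² = Σλ², so λ_F3² = h² − (0.3299) = 0.49 − 0.3299 = 0.1601.
|λ| = √0.1601 = 0.4001.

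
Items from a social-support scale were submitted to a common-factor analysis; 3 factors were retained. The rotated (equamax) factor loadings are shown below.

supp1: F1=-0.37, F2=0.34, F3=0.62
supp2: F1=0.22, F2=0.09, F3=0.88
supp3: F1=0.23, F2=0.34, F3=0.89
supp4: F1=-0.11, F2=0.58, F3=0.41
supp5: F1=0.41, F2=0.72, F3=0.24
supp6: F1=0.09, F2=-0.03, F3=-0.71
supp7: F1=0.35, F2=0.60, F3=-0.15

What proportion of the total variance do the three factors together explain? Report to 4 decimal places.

0.6725

Communalities: 0.6369, 0.8309, 0.9606, 0.5166, 0.7441, 0.5131, 0.5050; Σh² = 4.7072.
Total variance with 7 standardized items is 7, so the solution explains 4.7072/7 = 0.6725.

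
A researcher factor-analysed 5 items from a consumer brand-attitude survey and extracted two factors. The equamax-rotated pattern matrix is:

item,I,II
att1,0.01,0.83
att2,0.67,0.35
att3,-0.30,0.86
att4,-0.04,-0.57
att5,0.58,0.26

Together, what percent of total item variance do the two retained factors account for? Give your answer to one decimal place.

56.4%

Communalities: 0.6890, 0.5714, 0.8296, 0.3265, 0.4040; Σh² = 2.8205.
Total variance with 5 standardized items is 5, so the solution explains 2.8205/5 = 0.5641 = 56.41%.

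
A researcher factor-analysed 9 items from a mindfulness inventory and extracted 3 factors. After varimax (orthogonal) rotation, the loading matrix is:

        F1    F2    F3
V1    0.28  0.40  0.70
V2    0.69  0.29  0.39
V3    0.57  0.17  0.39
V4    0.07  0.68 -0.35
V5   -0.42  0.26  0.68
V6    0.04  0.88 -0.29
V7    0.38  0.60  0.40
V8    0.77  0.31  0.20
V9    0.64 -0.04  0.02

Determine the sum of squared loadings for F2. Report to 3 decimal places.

SS loadings for F2 = 0.40² + 0.29² + 0.17² + 0.68² + 0.26² + 0.88² + 0.60² + 0.31² + (-0.04)² = 0.1600 + 0.0841 + 0.0289 + 0.4624 + 0.0676 + 0.7744 + 0.3600 + 0.0961 + 0.0016 = 2.0351

2.035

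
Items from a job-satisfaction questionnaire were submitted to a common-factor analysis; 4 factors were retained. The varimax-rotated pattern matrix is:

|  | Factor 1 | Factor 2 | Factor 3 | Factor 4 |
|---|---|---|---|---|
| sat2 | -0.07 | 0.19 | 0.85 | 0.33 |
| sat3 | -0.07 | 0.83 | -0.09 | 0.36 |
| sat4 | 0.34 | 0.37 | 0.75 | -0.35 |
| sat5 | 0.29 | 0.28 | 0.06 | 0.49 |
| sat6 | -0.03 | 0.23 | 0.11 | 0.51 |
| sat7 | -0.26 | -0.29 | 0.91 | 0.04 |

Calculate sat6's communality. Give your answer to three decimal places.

h² = (-0.03)² + 0.23² + 0.11² + 0.51² = 0.0009 + 0.0529 + 0.0121 + 0.2601 = 0.3260

0.326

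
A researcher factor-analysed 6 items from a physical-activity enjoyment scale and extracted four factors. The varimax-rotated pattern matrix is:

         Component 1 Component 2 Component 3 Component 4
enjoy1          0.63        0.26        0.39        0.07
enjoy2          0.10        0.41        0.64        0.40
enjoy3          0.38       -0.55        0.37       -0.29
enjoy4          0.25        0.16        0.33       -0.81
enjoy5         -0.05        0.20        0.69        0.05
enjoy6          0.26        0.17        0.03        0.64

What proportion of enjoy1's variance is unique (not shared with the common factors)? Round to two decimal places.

0.38

h² = 0.63² + 0.26² + 0.39² + 0.07² = 0.3969 + 0.0676 + 0.1521 + 0.0049 = 0.6215
Uniqueness u² = 1 − h² = 1 − 0.6215 = 0.3785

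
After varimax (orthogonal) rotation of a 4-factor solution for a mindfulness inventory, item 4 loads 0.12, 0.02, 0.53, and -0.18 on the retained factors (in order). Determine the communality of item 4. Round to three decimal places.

h² = 0.12² + 0.02² + 0.53² + (-0.18)² = 0.0144 + 0.0004 + 0.2809 + 0.0324 = 0.3281

0.328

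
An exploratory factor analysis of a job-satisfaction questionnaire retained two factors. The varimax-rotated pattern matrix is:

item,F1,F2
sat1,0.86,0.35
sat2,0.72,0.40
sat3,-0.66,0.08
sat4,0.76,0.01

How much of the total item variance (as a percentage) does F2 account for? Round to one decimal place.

SS loadings for F2 = 0.35² + 0.40² + 0.08² + 0.01² = 0.2890
With 4 standardized items, total variance = 4. Proportion = 0.2890/4 = 0.0723 → 7.23%.

7.2%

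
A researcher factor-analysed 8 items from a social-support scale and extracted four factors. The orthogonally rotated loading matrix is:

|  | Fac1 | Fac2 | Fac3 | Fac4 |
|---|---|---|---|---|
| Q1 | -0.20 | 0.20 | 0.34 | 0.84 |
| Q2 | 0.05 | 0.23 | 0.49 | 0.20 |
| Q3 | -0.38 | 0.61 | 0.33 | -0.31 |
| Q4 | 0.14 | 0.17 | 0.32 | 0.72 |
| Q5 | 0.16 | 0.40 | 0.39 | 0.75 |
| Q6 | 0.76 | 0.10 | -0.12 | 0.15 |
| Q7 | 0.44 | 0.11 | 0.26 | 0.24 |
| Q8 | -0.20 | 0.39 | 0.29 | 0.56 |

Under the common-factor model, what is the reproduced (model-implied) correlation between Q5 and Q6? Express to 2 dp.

0.23

r̂ = Σ λ_i·λ_j across factors = (0.16)(0.76) + (0.40)(0.10) + (0.39)(-0.12) + (0.75)(0.15)
  = +0.1216 +0.0400 -0.0468 +0.1125 = 0.2273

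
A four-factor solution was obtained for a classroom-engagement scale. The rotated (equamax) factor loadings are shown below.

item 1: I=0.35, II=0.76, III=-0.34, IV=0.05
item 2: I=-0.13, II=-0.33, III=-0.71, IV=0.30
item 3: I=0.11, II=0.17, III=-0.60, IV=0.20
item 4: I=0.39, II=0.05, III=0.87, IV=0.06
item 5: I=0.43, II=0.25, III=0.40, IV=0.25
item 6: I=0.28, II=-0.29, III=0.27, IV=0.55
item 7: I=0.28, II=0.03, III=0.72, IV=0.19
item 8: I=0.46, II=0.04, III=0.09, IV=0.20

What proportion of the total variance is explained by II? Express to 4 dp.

SS loadings for II = 0.76² + (-0.33)² + 0.17² + 0.05² + 0.25² + (-0.29)² + 0.03² + 0.04² = 0.8670
Proportion of variance = 0.8670 / 8 = 0.1084.

0.1084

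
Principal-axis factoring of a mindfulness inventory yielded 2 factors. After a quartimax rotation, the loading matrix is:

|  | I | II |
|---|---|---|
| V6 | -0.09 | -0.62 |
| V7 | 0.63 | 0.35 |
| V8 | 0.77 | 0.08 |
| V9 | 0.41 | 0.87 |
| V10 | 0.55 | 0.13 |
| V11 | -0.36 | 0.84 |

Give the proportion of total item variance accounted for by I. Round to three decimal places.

0.266

SS loadings for I = (-0.09)² + 0.63² + 0.77² + 0.41² + 0.55² + (-0.36)² = 1.5981
Proportion of variance = 1.5981 / 6 = 0.2664.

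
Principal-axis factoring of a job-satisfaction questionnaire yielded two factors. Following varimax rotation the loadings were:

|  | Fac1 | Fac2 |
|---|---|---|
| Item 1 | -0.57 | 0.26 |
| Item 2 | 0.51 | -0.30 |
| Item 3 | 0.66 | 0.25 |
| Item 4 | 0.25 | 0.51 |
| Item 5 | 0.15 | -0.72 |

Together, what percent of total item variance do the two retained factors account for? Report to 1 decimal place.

SS loadings by factor: 1.1056, 0.9986; total = 2.1042.
Total variance with 5 standardized items is 5, so the solution explains 2.1042/5 = 0.4208 = 42.08%.

42.1%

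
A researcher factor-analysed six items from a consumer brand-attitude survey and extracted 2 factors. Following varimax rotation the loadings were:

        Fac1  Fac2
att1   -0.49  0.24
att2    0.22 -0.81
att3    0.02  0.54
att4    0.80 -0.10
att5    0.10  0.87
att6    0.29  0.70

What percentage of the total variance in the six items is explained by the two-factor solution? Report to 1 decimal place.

54.8%

SS loadings by factor: 1.0230, 2.2622; total = 3.2852.
Total variance with 6 standardized items is 6, so the solution explains 3.2852/6 = 0.5475 = 54.75%.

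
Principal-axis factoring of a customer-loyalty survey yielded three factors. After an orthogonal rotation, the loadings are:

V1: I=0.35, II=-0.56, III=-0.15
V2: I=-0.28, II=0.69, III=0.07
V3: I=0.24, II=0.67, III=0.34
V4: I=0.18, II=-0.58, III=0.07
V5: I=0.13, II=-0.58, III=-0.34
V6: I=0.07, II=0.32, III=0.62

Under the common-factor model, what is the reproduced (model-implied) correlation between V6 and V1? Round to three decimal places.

-0.248

r̂ = Σ λ_i·λ_j across factors = (0.07)(0.35) + (0.32)(-0.56) + (0.62)(-0.15)
  = +0.0245 -0.1792 -0.0930 = -0.2477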